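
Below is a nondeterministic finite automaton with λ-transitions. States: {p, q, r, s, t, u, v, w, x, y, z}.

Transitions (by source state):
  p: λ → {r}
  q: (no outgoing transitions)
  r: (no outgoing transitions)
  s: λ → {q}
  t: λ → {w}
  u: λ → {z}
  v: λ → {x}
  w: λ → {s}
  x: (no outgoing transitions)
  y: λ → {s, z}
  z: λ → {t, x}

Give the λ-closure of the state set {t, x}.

Start with {t, x}.
From t via λ: add w.
From w via λ: add s.
From s via λ: add q.
No new states can be added; the closed set is {q, s, t, w, x}.

{q, s, t, w, x}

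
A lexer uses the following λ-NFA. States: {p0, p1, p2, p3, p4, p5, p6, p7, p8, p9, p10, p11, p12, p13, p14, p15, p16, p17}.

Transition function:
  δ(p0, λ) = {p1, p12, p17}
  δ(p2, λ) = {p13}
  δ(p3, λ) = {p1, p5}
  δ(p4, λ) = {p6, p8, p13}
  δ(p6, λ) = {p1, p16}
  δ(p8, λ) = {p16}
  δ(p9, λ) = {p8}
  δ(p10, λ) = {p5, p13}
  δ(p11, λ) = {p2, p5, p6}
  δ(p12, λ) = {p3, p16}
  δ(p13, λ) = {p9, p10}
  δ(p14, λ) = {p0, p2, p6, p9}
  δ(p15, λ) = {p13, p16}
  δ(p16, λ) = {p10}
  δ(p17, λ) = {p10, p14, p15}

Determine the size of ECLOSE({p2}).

7

Start with {p2}.
From p2 via λ: add p13.
From p13 via λ: add p9, p10.
From p9 via λ: add p8.
From p10 via λ: add p5.
From p8 via λ: add p16.
λ-closure = {p2, p5, p8, p9, p10, p13, p16}, which has 7 states.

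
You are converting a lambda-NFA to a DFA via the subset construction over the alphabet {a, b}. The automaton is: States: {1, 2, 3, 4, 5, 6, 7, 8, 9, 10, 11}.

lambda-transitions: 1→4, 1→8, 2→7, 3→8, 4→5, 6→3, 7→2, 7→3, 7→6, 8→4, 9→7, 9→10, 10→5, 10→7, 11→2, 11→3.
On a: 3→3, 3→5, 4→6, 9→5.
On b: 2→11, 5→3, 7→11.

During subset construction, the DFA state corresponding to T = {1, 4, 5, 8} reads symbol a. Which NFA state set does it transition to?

4 on a → {6}.
No a-transition from 1, 5, 8.
Union after reading a: {6}.
Now take the lambda-closure:
From 6 via lambda: add 3.
From 3 via lambda: add 8.
From 8 via lambda: add 4.
From 4 via lambda: add 5.
No new states can be added; the closed set is {3, 4, 5, 6, 8}.

{3, 4, 5, 6, 8}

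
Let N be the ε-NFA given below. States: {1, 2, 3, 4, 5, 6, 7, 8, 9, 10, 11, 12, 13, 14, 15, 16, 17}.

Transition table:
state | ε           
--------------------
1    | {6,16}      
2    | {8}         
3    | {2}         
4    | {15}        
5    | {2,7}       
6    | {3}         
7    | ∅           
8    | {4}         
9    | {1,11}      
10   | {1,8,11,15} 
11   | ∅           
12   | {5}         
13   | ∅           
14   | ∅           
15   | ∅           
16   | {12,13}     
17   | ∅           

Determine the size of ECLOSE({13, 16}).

9

Start with {13, 16}.
From 16 via ε: add 12.
From 12 via ε: add 5.
From 5 via ε: add 2, 7.
From 2 via ε: add 8.
From 8 via ε: add 4.
From 4 via ε: add 15.
ε-closure = {2, 4, 5, 7, 8, 12, 13, 15, 16}, which has 9 states.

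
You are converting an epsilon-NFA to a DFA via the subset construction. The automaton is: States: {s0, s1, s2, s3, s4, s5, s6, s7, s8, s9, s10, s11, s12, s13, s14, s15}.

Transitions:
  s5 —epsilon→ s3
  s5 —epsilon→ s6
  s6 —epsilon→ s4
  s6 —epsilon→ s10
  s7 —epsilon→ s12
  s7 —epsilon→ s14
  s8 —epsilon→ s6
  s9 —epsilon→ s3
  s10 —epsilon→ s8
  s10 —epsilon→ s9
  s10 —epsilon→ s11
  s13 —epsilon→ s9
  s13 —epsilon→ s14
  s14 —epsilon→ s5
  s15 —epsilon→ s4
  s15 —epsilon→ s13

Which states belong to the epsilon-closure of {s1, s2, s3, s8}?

Start with {s1, s2, s3, s8}.
From s8 via epsilon: add s6.
From s6 via epsilon: add s4, s10.
From s10 via epsilon: add s9, s11.
No new states can be added; the closed set is {s1, s2, s3, s4, s6, s8, s9, s10, s11}.

{s1, s2, s3, s4, s6, s8, s9, s10, s11}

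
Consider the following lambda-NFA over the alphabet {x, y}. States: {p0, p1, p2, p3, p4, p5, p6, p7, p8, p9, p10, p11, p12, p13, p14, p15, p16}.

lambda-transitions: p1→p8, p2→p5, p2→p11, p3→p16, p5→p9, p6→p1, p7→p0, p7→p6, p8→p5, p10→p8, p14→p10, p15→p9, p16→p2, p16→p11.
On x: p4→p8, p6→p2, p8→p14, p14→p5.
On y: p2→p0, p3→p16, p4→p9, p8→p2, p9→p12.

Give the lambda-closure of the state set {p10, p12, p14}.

{p5, p8, p9, p10, p12, p14}

Start with {p10, p12, p14}.
From p10 via lambda: add p8.
From p8 via lambda: add p5.
From p5 via lambda: add p9.
No new states can be added; the closed set is {p5, p8, p9, p10, p12, p14}.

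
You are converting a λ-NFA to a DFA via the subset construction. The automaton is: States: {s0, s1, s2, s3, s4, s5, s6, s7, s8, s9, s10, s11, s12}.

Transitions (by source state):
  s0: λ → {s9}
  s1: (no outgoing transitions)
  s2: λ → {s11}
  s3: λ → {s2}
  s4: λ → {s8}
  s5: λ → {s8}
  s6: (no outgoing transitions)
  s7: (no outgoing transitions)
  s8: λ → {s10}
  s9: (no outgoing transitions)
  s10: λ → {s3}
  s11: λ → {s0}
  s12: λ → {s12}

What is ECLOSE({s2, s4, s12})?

Start with {s2, s4, s12}.
From s2 via λ: add s11.
From s4 via λ: add s8.
From s8 via λ: add s10.
From s11 via λ: add s0.
From s0 via λ: add s9.
From s10 via λ: add s3.
No new states can be added; the closed set is {s0, s2, s3, s4, s8, s9, s10, s11, s12}.

{s0, s2, s3, s4, s8, s9, s10, s11, s12}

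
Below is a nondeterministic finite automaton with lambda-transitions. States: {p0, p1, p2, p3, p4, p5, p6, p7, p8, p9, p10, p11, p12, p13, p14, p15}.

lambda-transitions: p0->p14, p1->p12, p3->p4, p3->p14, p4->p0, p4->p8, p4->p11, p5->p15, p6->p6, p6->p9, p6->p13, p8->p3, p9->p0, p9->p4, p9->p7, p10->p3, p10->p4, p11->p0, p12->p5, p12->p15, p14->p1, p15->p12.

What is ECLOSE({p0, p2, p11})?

Start with {p0, p2, p11}.
From p0 via lambda: add p14.
From p14 via lambda: add p1.
From p1 via lambda: add p12.
From p12 via lambda: add p5, p15.
No new states can be added; the closed set is {p0, p1, p2, p5, p11, p12, p14, p15}.

{p0, p1, p2, p5, p11, p12, p14, p15}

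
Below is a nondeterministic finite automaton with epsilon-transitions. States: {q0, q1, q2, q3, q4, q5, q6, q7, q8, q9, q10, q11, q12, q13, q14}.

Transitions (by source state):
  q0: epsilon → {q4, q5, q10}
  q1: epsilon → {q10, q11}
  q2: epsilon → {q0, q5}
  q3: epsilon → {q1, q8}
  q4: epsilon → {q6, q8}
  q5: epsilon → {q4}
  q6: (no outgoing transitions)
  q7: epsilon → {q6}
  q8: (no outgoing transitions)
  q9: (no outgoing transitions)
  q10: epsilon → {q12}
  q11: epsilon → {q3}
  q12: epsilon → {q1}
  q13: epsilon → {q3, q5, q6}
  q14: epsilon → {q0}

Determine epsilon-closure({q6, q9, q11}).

{q1, q3, q6, q8, q9, q10, q11, q12}

Start with {q6, q9, q11}.
From q11 via epsilon: add q3.
From q3 via epsilon: add q1, q8.
From q1 via epsilon: add q10.
From q10 via epsilon: add q12.
No new states can be added; the closed set is {q1, q3, q6, q8, q9, q10, q11, q12}.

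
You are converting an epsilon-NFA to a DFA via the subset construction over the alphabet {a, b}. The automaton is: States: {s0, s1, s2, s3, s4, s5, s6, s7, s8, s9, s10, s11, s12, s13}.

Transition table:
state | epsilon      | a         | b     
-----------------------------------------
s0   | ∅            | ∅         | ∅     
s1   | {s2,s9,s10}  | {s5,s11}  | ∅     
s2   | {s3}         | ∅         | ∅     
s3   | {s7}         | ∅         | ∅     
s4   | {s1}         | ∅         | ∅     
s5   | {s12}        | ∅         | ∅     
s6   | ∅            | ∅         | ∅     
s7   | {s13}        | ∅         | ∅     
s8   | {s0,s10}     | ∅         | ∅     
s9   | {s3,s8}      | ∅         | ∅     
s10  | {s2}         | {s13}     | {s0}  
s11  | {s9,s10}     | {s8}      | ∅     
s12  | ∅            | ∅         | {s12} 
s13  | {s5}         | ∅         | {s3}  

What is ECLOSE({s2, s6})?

{s2, s3, s5, s6, s7, s12, s13}

Start with {s2, s6}.
From s2 via epsilon: add s3.
From s3 via epsilon: add s7.
From s7 via epsilon: add s13.
From s13 via epsilon: add s5.
From s5 via epsilon: add s12.
No new states can be added; the closed set is {s2, s3, s5, s6, s7, s12, s13}.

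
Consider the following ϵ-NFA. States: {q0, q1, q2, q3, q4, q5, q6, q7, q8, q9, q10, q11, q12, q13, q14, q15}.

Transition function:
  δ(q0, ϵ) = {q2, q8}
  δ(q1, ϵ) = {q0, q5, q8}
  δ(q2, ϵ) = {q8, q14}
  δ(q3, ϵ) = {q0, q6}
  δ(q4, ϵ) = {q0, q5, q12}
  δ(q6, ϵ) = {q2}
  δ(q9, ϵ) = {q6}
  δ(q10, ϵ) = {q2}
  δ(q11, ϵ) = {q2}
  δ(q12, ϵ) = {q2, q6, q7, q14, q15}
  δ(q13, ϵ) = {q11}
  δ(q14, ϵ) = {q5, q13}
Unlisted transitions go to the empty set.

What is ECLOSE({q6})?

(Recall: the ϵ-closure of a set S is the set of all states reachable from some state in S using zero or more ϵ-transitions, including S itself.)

{q2, q5, q6, q8, q11, q13, q14}

Start with {q6}.
From q6 via ϵ: add q2.
From q2 via ϵ: add q8, q14.
From q14 via ϵ: add q5, q13.
From q13 via ϵ: add q11.
No new states can be added; the closed set is {q2, q5, q6, q8, q11, q13, q14}.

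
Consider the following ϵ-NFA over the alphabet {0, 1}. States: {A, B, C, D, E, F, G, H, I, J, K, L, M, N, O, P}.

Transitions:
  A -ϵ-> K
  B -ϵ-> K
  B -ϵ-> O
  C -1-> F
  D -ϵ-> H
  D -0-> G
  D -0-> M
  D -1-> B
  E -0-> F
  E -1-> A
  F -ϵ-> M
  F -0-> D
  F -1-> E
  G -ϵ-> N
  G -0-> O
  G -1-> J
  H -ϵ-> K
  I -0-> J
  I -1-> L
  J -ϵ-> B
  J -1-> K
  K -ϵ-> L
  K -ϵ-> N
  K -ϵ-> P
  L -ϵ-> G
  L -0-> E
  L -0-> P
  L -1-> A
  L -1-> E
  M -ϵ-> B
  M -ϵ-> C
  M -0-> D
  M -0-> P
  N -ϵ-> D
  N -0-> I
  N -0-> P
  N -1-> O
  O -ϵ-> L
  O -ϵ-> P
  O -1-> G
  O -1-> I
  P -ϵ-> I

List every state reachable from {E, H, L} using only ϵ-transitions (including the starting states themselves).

{D, E, G, H, I, K, L, N, P}

Start with {E, H, L}.
From H via ϵ: add K.
From L via ϵ: add G.
From G via ϵ: add N.
From K via ϵ: add P.
From N via ϵ: add D.
From P via ϵ: add I.
No new states can be added; the closed set is {D, E, G, H, I, K, L, N, P}.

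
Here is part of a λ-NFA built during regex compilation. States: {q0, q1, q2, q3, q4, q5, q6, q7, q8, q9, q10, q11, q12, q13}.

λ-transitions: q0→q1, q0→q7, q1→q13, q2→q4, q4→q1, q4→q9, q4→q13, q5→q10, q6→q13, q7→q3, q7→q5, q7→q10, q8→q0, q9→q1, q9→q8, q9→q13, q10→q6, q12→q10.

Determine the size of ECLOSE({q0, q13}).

8

Start with {q0, q13}.
From q0 via λ: add q1, q7.
From q7 via λ: add q3, q5, q10.
From q10 via λ: add q6.
λ-closure = {q0, q1, q3, q5, q6, q7, q10, q13}, which has 8 states.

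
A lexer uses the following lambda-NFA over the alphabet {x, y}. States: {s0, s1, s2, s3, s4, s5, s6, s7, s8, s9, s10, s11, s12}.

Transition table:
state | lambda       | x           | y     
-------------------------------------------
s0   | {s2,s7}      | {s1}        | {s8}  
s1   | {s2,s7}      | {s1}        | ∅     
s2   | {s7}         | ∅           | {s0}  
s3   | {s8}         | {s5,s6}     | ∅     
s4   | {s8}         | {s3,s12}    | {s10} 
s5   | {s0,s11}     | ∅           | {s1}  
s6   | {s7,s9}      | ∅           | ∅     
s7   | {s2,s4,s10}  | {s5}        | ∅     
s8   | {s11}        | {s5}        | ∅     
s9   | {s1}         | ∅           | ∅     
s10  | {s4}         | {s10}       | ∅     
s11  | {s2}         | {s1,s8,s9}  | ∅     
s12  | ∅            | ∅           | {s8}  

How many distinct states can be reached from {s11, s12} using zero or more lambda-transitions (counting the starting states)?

Start with {s11, s12}.
From s11 via lambda: add s2.
From s2 via lambda: add s7.
From s7 via lambda: add s4, s10.
From s4 via lambda: add s8.
lambda-closure = {s2, s4, s7, s8, s10, s11, s12}, which has 7 states.

7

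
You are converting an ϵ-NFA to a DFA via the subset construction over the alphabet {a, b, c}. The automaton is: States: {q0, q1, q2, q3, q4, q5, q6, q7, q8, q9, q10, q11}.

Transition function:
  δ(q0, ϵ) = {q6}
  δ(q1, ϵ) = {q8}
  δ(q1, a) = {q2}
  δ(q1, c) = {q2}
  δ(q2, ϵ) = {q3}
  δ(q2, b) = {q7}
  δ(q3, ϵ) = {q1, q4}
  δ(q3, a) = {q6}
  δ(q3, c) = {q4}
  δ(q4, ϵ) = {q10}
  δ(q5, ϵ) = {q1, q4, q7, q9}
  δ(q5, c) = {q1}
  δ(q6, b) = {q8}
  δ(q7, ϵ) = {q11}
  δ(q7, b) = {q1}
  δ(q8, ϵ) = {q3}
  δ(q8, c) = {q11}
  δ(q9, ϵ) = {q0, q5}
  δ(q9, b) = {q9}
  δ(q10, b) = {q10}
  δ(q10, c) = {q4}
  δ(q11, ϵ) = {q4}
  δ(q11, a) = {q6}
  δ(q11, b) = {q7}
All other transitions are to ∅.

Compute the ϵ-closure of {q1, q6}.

Start with {q1, q6}.
From q1 via ϵ: add q8.
From q8 via ϵ: add q3.
From q3 via ϵ: add q4.
From q4 via ϵ: add q10.
No new states can be added; the closed set is {q1, q3, q4, q6, q8, q10}.

{q1, q3, q4, q6, q8, q10}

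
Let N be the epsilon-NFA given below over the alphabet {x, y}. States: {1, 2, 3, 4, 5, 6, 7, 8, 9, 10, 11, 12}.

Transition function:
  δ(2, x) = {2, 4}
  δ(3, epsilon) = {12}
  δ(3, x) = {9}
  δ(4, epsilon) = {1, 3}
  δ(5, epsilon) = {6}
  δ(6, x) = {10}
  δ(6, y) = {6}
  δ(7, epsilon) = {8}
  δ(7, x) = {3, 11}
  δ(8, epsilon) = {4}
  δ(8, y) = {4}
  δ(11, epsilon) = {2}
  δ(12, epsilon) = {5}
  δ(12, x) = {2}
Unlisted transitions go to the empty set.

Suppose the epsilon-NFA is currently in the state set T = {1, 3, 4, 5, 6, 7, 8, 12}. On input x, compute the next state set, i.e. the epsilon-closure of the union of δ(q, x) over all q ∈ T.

3 on x → {9}.
6 on x → {10}.
7 on x → {3, 11}.
12 on x → {2}.
No x-transition from 1, 4, 5, 8.
Union after reading x: {2, 3, 9, 10, 11}.
Now take the epsilon-closure:
From 3 via epsilon: add 12.
From 12 via epsilon: add 5.
From 5 via epsilon: add 6.
No new states can be added; the closed set is {2, 3, 5, 6, 9, 10, 11, 12}.

{2, 3, 5, 6, 9, 10, 11, 12}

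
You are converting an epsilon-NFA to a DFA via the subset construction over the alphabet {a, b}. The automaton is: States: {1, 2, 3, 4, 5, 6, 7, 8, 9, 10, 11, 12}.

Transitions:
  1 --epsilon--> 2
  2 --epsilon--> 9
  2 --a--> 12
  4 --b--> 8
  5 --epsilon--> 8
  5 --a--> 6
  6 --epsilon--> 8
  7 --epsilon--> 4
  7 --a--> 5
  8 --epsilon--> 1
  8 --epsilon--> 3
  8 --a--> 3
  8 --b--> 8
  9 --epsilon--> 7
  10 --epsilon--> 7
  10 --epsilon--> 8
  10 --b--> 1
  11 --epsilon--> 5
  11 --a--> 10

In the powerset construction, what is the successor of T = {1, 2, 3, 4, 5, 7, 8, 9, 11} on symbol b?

4 on b → {8}.
8 on b → {8}.
No b-transition from 1, 2, 3, 5, 7, 9, 11.
Union after reading b: {8}.
Now take the epsilon-closure:
From 8 via epsilon: add 1, 3.
From 1 via epsilon: add 2.
From 2 via epsilon: add 9.
From 9 via epsilon: add 7.
From 7 via epsilon: add 4.
No new states can be added; the closed set is {1, 2, 3, 4, 7, 8, 9}.

{1, 2, 3, 4, 7, 8, 9}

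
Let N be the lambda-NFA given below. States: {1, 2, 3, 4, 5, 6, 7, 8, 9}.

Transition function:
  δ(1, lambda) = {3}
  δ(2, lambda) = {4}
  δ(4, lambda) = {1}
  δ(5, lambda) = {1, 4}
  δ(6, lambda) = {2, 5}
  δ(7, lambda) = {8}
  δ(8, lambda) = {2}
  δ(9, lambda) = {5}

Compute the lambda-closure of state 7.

{1, 2, 3, 4, 7, 8}

Start with {7}.
From 7 via lambda: add 8.
From 8 via lambda: add 2.
From 2 via lambda: add 4.
From 4 via lambda: add 1.
From 1 via lambda: add 3.
No new states can be added; the closed set is {1, 2, 3, 4, 7, 8}.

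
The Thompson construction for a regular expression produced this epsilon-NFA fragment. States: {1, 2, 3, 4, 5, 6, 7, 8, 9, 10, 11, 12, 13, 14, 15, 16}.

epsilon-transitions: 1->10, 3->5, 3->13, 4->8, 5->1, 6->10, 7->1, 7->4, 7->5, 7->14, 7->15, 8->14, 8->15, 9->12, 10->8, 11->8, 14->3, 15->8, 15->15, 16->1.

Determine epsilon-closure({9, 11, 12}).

Start with {9, 11, 12}.
From 11 via epsilon: add 8.
From 8 via epsilon: add 14, 15.
From 14 via epsilon: add 3.
From 3 via epsilon: add 5, 13.
From 5 via epsilon: add 1.
From 1 via epsilon: add 10.
No new states can be added; the closed set is {1, 3, 5, 8, 9, 10, 11, 12, 13, 14, 15}.

{1, 3, 5, 8, 9, 10, 11, 12, 13, 14, 15}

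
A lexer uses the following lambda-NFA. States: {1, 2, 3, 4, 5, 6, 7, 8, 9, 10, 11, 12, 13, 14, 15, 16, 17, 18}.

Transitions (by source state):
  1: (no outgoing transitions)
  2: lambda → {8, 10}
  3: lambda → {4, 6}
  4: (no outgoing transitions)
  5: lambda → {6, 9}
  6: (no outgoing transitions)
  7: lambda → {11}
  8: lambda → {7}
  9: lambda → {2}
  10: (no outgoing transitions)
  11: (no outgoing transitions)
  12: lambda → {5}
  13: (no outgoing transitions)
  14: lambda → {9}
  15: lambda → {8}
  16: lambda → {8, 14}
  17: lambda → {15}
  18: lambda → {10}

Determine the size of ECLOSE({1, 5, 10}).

9

Start with {1, 5, 10}.
From 5 via lambda: add 6, 9.
From 9 via lambda: add 2.
From 2 via lambda: add 8.
From 8 via lambda: add 7.
From 7 via lambda: add 11.
lambda-closure = {1, 2, 5, 6, 7, 8, 9, 10, 11}, which has 9 states.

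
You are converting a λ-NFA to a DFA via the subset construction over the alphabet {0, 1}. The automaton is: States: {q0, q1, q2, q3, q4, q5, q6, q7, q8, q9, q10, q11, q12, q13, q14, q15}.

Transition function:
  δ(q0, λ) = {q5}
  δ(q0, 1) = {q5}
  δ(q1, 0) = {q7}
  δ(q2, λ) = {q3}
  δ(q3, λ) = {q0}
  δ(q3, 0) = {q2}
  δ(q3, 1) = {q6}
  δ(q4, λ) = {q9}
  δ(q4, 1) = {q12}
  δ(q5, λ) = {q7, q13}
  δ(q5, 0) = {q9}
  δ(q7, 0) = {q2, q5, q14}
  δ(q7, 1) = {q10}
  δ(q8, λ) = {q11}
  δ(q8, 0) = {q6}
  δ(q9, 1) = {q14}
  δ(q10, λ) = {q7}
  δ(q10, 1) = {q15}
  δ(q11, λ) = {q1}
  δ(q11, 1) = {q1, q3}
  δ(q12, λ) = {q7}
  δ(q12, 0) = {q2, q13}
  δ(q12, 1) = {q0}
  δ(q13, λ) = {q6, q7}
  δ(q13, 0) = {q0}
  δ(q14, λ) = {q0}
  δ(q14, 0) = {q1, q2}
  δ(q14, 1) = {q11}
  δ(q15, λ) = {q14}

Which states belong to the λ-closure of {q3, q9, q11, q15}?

{q0, q1, q3, q5, q6, q7, q9, q11, q13, q14, q15}

Start with {q3, q9, q11, q15}.
From q3 via λ: add q0.
From q11 via λ: add q1.
From q15 via λ: add q14.
From q0 via λ: add q5.
From q5 via λ: add q7, q13.
From q13 via λ: add q6.
No new states can be added; the closed set is {q0, q1, q3, q5, q6, q7, q9, q11, q13, q14, q15}.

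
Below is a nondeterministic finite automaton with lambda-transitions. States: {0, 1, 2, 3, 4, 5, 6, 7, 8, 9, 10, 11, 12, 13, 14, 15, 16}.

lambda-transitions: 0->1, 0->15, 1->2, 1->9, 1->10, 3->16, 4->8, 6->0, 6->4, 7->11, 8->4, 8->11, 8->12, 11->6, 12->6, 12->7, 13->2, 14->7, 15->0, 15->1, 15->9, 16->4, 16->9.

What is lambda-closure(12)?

Start with {12}.
From 12 via lambda: add 6, 7.
From 6 via lambda: add 0, 4.
From 7 via lambda: add 11.
From 0 via lambda: add 1, 15.
From 4 via lambda: add 8.
From 1 via lambda: add 2, 9, 10.
No new states can be added; the closed set is {0, 1, 2, 4, 6, 7, 8, 9, 10, 11, 12, 15}.

{0, 1, 2, 4, 6, 7, 8, 9, 10, 11, 12, 15}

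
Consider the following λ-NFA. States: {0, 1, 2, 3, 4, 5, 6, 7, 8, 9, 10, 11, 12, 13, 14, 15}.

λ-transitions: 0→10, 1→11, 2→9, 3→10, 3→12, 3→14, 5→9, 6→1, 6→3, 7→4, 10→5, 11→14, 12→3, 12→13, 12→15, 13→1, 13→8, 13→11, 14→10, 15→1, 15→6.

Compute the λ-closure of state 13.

Start with {13}.
From 13 via λ: add 1, 8, 11.
From 11 via λ: add 14.
From 14 via λ: add 10.
From 10 via λ: add 5.
From 5 via λ: add 9.
No new states can be added; the closed set is {1, 5, 8, 9, 10, 11, 13, 14}.

{1, 5, 8, 9, 10, 11, 13, 14}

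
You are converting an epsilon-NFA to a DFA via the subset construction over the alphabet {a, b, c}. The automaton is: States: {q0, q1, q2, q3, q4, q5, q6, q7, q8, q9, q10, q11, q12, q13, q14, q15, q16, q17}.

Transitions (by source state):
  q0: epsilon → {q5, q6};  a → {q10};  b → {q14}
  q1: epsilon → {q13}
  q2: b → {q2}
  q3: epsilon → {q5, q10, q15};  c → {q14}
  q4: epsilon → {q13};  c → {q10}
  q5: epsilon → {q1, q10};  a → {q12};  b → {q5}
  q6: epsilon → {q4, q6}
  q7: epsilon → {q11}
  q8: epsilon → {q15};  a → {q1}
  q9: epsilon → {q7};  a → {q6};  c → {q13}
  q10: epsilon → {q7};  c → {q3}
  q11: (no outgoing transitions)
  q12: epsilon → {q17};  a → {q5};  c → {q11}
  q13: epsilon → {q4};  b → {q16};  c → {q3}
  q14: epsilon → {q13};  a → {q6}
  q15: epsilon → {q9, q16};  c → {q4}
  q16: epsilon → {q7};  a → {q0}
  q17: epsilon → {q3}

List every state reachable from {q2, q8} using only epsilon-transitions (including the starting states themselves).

{q2, q7, q8, q9, q11, q15, q16}

Start with {q2, q8}.
From q8 via epsilon: add q15.
From q15 via epsilon: add q9, q16.
From q9 via epsilon: add q7.
From q7 via epsilon: add q11.
No new states can be added; the closed set is {q2, q7, q8, q9, q11, q15, q16}.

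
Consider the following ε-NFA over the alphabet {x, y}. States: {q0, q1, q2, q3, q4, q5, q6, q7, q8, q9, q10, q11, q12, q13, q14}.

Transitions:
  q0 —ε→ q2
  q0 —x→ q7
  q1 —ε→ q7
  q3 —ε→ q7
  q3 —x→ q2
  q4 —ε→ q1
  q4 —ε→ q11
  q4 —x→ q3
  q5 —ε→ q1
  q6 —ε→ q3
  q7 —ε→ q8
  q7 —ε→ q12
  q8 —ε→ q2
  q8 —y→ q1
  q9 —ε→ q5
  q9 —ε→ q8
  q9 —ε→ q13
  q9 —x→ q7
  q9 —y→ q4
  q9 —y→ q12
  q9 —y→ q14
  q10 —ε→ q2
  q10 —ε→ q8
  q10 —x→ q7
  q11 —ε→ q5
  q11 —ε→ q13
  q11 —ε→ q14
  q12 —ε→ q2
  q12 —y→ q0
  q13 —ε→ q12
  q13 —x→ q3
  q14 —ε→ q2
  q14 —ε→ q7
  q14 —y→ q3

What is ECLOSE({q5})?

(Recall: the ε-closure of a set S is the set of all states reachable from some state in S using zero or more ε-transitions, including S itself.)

Start with {q5}.
From q5 via ε: add q1.
From q1 via ε: add q7.
From q7 via ε: add q8, q12.
From q8 via ε: add q2.
No new states can be added; the closed set is {q1, q2, q5, q7, q8, q12}.

{q1, q2, q5, q7, q8, q12}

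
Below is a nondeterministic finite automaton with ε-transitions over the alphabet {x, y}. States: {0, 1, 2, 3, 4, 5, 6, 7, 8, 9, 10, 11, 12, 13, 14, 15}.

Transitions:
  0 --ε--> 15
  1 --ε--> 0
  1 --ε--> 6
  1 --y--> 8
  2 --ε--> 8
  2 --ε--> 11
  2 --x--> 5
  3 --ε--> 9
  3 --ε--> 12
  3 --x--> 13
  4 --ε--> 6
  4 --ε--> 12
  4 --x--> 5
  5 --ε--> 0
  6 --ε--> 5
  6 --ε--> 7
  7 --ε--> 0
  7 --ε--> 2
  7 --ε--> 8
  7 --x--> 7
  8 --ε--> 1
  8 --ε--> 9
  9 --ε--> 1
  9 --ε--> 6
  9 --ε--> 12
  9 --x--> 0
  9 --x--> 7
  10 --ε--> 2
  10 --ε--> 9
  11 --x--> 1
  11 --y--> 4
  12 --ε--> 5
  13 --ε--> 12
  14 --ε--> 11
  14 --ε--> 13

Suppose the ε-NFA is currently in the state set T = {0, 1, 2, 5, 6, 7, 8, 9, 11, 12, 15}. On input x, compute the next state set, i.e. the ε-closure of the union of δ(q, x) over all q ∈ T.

2 on x → {5}.
7 on x → {7}.
9 on x → {0, 7}.
11 on x → {1}.
No x-transition from 0, 1, 5, 6, 8, 12, 15.
Union after reading x: {0, 1, 5, 7}.
Now take the ε-closure:
From 0 via ε: add 15.
From 1 via ε: add 6.
From 7 via ε: add 2, 8.
From 2 via ε: add 11.
From 8 via ε: add 9.
From 9 via ε: add 12.
No new states can be added; the closed set is {0, 1, 2, 5, 6, 7, 8, 9, 11, 12, 15}.

{0, 1, 2, 5, 6, 7, 8, 9, 11, 12, 15}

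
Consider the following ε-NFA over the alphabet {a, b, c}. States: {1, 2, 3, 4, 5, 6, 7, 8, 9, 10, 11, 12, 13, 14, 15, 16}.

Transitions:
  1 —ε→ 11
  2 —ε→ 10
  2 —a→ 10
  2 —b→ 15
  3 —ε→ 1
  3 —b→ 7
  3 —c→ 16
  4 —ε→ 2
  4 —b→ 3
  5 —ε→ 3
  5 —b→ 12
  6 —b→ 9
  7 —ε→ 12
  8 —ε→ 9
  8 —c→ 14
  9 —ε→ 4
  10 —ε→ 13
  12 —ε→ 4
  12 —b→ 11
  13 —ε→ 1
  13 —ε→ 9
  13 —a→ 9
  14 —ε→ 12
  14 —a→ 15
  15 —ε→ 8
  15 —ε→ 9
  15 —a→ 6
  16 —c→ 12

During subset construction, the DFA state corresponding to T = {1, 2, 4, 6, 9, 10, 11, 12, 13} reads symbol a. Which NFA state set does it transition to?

2 on a → {10}.
13 on a → {9}.
No a-transition from 1, 4, 6, 9, 10, 11, 12.
Union after reading a: {9, 10}.
Now take the ε-closure:
From 9 via ε: add 4.
From 10 via ε: add 13.
From 4 via ε: add 2.
From 13 via ε: add 1.
From 1 via ε: add 11.
No new states can be added; the closed set is {1, 2, 4, 9, 10, 11, 13}.

{1, 2, 4, 9, 10, 11, 13}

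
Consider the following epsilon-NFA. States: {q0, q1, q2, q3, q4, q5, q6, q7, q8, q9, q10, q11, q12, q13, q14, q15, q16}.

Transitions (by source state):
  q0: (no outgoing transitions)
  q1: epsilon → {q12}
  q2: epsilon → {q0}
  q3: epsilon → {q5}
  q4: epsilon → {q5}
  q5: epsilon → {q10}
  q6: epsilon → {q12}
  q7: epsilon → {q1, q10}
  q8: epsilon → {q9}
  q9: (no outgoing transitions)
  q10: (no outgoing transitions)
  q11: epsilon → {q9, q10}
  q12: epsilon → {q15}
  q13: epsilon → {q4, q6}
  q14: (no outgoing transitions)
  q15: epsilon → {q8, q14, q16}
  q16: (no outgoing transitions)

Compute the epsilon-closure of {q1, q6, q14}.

{q1, q6, q8, q9, q12, q14, q15, q16}

Start with {q1, q6, q14}.
From q1 via epsilon: add q12.
From q12 via epsilon: add q15.
From q15 via epsilon: add q8, q16.
From q8 via epsilon: add q9.
No new states can be added; the closed set is {q1, q6, q8, q9, q12, q14, q15, q16}.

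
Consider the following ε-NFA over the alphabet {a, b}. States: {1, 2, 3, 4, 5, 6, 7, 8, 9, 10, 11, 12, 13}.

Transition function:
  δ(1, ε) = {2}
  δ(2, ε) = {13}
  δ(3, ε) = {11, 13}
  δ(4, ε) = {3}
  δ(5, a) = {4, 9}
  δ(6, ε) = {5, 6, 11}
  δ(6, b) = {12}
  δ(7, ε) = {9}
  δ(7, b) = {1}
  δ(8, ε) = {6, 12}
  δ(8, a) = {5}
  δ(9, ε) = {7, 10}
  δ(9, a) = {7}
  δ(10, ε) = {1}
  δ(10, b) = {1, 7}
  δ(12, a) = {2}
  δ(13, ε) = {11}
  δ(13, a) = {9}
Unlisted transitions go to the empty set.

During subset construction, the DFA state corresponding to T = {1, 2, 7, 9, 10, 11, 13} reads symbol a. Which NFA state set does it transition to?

{1, 2, 7, 9, 10, 11, 13}

9 on a → {7}.
13 on a → {9}.
No a-transition from 1, 2, 7, 10, 11.
Union after reading a: {7, 9}.
Now take the ε-closure:
From 9 via ε: add 10.
From 10 via ε: add 1.
From 1 via ε: add 2.
From 2 via ε: add 13.
From 13 via ε: add 11.
No new states can be added; the closed set is {1, 2, 7, 9, 10, 11, 13}.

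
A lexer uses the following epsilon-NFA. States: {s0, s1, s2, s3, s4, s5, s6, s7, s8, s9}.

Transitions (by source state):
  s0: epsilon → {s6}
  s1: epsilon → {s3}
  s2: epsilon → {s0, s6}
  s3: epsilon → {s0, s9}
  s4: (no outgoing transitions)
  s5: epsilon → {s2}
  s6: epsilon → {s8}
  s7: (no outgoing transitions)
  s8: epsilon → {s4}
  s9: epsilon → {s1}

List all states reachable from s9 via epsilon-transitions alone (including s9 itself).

Start with {s9}.
From s9 via epsilon: add s1.
From s1 via epsilon: add s3.
From s3 via epsilon: add s0.
From s0 via epsilon: add s6.
From s6 via epsilon: add s8.
From s8 via epsilon: add s4.
No new states can be added; the closed set is {s0, s1, s3, s4, s6, s8, s9}.

{s0, s1, s3, s4, s6, s8, s9}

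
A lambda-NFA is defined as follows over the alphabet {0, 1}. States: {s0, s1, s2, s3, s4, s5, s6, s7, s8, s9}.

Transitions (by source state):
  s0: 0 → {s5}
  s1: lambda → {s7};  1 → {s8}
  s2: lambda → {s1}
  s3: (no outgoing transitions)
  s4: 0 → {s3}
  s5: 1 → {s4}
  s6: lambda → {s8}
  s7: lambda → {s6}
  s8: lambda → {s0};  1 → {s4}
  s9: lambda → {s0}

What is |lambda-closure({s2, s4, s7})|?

Start with {s2, s4, s7}.
From s2 via lambda: add s1.
From s7 via lambda: add s6.
From s6 via lambda: add s8.
From s8 via lambda: add s0.
lambda-closure = {s0, s1, s2, s4, s6, s7, s8}, which has 7 states.

7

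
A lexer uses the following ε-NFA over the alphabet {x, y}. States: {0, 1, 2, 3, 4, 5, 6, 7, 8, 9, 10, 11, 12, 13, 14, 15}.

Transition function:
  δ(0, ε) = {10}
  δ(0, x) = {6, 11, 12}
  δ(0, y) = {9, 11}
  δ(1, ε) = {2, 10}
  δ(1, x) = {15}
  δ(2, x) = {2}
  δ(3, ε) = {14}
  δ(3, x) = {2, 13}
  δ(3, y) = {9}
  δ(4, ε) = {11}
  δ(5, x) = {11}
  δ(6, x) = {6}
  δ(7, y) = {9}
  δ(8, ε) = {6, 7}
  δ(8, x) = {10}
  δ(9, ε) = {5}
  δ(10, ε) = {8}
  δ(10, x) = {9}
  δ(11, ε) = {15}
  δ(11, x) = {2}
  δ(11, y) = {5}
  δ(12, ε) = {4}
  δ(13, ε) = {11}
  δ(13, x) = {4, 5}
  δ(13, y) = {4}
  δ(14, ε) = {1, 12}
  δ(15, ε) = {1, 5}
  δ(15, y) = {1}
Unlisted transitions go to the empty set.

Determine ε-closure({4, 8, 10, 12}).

Start with {4, 8, 10, 12}.
From 4 via ε: add 11.
From 8 via ε: add 6, 7.
From 11 via ε: add 15.
From 15 via ε: add 1, 5.
From 1 via ε: add 2.
No new states can be added; the closed set is {1, 2, 4, 5, 6, 7, 8, 10, 11, 12, 15}.

{1, 2, 4, 5, 6, 7, 8, 10, 11, 12, 15}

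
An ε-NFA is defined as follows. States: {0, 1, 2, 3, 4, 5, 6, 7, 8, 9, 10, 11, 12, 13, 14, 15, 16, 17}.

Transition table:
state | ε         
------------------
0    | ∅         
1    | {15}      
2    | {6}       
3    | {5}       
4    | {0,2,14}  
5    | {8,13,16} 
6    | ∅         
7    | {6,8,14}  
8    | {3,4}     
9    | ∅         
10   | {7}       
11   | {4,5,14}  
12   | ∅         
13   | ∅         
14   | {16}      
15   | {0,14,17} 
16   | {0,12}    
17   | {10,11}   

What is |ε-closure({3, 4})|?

Start with {3, 4}.
From 3 via ε: add 5.
From 4 via ε: add 0, 2, 14.
From 2 via ε: add 6.
From 5 via ε: add 8, 13, 16.
From 16 via ε: add 12.
ε-closure = {0, 2, 3, 4, 5, 6, 8, 12, 13, 14, 16}, which has 11 states.

11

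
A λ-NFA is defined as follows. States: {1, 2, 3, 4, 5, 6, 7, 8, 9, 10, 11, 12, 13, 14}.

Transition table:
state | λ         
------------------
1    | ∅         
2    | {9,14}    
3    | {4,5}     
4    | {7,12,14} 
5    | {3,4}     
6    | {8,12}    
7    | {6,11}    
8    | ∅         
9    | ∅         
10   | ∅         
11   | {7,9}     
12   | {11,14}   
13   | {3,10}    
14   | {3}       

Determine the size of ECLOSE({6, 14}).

Start with {6, 14}.
From 6 via λ: add 8, 12.
From 14 via λ: add 3.
From 3 via λ: add 4, 5.
From 12 via λ: add 11.
From 4 via λ: add 7.
From 11 via λ: add 9.
λ-closure = {3, 4, 5, 6, 7, 8, 9, 11, 12, 14}, which has 10 states.

10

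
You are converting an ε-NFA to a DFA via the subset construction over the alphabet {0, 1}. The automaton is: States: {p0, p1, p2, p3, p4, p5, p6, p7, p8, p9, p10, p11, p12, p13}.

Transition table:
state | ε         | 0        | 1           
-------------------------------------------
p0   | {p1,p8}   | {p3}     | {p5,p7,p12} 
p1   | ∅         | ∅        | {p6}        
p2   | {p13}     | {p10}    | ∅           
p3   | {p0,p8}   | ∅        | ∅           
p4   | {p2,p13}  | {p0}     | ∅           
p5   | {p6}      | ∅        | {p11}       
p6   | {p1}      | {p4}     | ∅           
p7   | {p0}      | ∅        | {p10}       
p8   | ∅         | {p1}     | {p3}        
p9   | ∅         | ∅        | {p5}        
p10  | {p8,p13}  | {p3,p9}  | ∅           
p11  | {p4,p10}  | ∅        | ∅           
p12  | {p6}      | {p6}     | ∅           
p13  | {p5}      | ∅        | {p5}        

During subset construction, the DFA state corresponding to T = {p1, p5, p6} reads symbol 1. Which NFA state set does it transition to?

{p1, p2, p4, p5, p6, p8, p10, p11, p13}

p1 on 1 → {p6}.
p5 on 1 → {p11}.
No 1-transition from p6.
Union after reading 1: {p6, p11}.
Now take the ε-closure:
From p6 via ε: add p1.
From p11 via ε: add p4, p10.
From p4 via ε: add p2, p13.
From p10 via ε: add p8.
From p13 via ε: add p5.
No new states can be added; the closed set is {p1, p2, p4, p5, p6, p8, p10, p11, p13}.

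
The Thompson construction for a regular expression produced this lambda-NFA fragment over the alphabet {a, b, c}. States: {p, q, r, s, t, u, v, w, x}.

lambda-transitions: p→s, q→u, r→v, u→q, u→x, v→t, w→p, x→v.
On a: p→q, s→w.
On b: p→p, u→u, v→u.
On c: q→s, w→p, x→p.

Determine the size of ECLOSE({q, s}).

6

Start with {q, s}.
From q via lambda: add u.
From u via lambda: add x.
From x via lambda: add v.
From v via lambda: add t.
lambda-closure = {q, s, t, u, v, x}, which has 6 states.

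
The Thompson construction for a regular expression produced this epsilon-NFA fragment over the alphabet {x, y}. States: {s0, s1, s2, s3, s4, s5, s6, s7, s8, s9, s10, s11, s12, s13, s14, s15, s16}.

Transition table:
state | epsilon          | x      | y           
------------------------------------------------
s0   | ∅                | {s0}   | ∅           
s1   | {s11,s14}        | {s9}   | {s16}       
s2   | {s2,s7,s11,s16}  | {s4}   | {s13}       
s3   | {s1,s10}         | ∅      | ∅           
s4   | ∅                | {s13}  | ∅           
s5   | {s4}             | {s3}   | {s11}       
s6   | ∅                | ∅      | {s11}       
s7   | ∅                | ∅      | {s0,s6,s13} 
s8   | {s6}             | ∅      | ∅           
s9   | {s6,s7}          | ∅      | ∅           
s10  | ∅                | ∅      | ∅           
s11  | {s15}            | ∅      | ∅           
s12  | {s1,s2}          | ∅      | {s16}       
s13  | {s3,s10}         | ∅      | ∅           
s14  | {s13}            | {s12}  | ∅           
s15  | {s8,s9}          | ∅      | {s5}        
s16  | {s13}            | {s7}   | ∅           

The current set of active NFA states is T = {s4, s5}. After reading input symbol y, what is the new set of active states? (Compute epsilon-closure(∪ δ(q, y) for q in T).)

s5 on y → {s11}.
No y-transition from s4.
Union after reading y: {s11}.
Now take the epsilon-closure:
From s11 via epsilon: add s15.
From s15 via epsilon: add s8, s9.
From s8 via epsilon: add s6.
From s9 via epsilon: add s7.
No new states can be added; the closed set is {s6, s7, s8, s9, s11, s15}.

{s6, s7, s8, s9, s11, s15}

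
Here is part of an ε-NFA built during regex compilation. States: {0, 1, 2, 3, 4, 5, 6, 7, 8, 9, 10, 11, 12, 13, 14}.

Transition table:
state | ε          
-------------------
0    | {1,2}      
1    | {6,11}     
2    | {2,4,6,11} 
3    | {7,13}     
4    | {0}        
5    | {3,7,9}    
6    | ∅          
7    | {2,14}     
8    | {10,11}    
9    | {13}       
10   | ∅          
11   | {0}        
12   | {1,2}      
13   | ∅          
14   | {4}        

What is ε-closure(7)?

Start with {7}.
From 7 via ε: add 2, 14.
From 2 via ε: add 4, 6, 11.
From 4 via ε: add 0.
From 0 via ε: add 1.
No new states can be added; the closed set is {0, 1, 2, 4, 6, 7, 11, 14}.

{0, 1, 2, 4, 6, 7, 11, 14}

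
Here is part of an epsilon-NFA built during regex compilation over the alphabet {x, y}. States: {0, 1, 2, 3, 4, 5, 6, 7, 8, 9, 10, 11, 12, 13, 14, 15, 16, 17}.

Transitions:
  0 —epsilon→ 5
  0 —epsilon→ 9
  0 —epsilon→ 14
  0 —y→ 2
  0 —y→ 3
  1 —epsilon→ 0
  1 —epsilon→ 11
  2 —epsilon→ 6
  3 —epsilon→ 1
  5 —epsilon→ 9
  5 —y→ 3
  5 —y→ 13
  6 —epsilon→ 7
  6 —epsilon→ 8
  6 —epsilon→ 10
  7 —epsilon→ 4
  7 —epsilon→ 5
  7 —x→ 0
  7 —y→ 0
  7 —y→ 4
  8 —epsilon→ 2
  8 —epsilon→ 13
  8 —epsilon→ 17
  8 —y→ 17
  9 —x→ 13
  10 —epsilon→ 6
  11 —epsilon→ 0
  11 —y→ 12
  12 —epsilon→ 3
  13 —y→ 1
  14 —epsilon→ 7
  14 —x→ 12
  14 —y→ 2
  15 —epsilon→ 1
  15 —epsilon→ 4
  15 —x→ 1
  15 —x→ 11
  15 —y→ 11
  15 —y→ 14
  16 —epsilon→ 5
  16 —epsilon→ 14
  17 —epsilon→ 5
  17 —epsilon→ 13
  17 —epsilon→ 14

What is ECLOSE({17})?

Start with {17}.
From 17 via epsilon: add 5, 13, 14.
From 5 via epsilon: add 9.
From 14 via epsilon: add 7.
From 7 via epsilon: add 4.
No new states can be added; the closed set is {4, 5, 7, 9, 13, 14, 17}.

{4, 5, 7, 9, 13, 14, 17}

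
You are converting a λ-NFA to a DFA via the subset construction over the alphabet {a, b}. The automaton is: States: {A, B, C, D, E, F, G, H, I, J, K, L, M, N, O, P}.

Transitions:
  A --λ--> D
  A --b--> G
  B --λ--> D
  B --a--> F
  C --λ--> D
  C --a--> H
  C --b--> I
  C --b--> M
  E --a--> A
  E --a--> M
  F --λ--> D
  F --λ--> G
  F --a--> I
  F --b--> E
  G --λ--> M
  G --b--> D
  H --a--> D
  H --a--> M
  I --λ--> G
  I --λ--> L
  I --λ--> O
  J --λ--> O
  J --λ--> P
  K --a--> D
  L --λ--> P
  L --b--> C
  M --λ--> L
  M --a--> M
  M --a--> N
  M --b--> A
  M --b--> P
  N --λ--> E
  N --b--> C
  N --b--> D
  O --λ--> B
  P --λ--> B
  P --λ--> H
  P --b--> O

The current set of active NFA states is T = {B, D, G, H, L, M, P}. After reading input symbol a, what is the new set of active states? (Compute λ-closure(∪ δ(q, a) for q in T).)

{B, D, E, F, G, H, L, M, N, P}

B on a → {F}.
H on a → {D, M}.
M on a → {M, N}.
No a-transition from D, G, L, P.
Union after reading a: {D, F, M, N}.
Now take the λ-closure:
From F via λ: add G.
From M via λ: add L.
From N via λ: add E.
From L via λ: add P.
From P via λ: add B, H.
No new states can be added; the closed set is {B, D, E, F, G, H, L, M, N, P}.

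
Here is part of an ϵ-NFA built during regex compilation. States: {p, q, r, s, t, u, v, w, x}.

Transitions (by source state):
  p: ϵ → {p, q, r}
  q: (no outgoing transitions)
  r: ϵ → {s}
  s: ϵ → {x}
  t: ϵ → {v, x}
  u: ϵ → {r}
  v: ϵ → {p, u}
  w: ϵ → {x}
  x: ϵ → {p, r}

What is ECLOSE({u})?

Start with {u}.
From u via ϵ: add r.
From r via ϵ: add s.
From s via ϵ: add x.
From x via ϵ: add p.
From p via ϵ: add q.
No new states can be added; the closed set is {p, q, r, s, u, x}.

{p, q, r, s, u, x}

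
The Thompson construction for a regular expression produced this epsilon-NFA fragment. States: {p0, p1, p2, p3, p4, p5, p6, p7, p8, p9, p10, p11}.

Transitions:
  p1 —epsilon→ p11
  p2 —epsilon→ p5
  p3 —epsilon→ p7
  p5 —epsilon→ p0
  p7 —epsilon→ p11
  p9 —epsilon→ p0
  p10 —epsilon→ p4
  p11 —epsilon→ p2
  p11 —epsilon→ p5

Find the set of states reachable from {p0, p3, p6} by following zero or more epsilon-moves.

{p0, p2, p3, p5, p6, p7, p11}

Start with {p0, p3, p6}.
From p3 via epsilon: add p7.
From p7 via epsilon: add p11.
From p11 via epsilon: add p2, p5.
No new states can be added; the closed set is {p0, p2, p3, p5, p6, p7, p11}.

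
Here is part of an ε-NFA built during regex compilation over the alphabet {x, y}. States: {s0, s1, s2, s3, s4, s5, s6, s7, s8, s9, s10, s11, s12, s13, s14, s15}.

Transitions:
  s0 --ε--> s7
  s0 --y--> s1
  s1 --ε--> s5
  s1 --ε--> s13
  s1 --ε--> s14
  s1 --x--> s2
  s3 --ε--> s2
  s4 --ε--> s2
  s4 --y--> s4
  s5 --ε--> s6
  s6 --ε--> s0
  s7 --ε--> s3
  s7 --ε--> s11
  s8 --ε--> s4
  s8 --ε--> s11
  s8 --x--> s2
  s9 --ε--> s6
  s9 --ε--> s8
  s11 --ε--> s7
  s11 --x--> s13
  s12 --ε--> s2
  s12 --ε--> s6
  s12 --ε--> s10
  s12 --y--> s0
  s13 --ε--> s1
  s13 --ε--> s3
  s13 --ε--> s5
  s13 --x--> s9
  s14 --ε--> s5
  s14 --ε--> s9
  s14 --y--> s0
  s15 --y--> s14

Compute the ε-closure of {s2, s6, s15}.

{s0, s2, s3, s6, s7, s11, s15}

Start with {s2, s6, s15}.
From s6 via ε: add s0.
From s0 via ε: add s7.
From s7 via ε: add s3, s11.
No new states can be added; the closed set is {s0, s2, s3, s6, s7, s11, s15}.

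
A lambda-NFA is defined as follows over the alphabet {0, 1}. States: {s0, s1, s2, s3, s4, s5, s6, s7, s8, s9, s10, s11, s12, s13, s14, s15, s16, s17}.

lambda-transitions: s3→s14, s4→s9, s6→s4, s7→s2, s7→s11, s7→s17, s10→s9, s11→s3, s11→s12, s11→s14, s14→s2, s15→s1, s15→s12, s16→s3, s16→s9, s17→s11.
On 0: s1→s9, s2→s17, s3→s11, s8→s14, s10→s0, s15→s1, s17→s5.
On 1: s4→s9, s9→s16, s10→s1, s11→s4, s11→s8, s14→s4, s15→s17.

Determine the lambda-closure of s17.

Start with {s17}.
From s17 via lambda: add s11.
From s11 via lambda: add s3, s12, s14.
From s14 via lambda: add s2.
No new states can be added; the closed set is {s2, s3, s11, s12, s14, s17}.

{s2, s3, s11, s12, s14, s17}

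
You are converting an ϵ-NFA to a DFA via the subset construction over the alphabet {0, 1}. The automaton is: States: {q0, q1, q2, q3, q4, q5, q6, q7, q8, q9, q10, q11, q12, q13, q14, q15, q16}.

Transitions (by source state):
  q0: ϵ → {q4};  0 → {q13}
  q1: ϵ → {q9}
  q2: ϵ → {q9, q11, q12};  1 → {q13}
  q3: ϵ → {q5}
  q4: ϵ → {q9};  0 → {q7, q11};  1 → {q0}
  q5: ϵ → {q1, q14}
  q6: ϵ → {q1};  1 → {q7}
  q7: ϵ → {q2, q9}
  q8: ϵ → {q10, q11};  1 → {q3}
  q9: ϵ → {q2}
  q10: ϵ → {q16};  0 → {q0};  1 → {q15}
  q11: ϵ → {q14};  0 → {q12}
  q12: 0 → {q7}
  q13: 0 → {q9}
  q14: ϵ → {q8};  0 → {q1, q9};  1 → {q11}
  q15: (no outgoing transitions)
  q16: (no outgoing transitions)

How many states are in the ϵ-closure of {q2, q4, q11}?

9

Start with {q2, q4, q11}.
From q2 via ϵ: add q9, q12.
From q11 via ϵ: add q14.
From q14 via ϵ: add q8.
From q8 via ϵ: add q10.
From q10 via ϵ: add q16.
ϵ-closure = {q2, q4, q8, q9, q10, q11, q12, q14, q16}, which has 9 states.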